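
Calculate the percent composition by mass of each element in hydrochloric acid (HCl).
H: 2.76%, Cl: 97.23%

Molar mass of HCl = 36.46 g/mol
% H = (1 × 1.008) / 36.46 × 100% = 1.008 / 36.46 × 100% = 2.76%
% Cl = (1 × 35.45) / 36.46 × 100% = 35.45 / 36.46 × 100% = 97.23%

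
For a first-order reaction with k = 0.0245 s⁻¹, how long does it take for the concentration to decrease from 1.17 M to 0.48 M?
36.37 s

From ln[A] = ln[A]₀ - k·t: t = ln([A]₀/[A])/k = ln(1.17/0.48)/0.0245 = ln(2.4375)/0.0245 = 0.8910/0.0245 = 36.37 s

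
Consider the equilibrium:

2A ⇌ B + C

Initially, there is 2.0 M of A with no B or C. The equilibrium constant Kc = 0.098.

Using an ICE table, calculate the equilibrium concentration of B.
[B] = 0.385 M

ICE: [A] = 2.0 − 2x, [B] = [C] = x.
Kc = x²/(2.0 − 2x)² = 0.098 ⇒ √Kc = x/(2.0 − 2x).
x = √0.098·2.0/(1 + 2√0.098) = 0.31305·2.0/1.6261 = 0.38503.
[B] = x = 0.385 M.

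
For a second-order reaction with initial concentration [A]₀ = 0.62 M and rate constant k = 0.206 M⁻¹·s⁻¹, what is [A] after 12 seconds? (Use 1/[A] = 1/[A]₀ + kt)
0.2448 M

1/[A] = 1/[A]₀ + k·t = 1/0.62 + (0.206)·(12) = 1.6129 + 2.4720 = 4.0849
[A] = 1/4.0849 = 0.2448 M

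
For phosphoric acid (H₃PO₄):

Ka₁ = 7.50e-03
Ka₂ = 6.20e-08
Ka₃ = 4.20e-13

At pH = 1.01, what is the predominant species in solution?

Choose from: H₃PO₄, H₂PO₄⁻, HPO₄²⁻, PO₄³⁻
H₃PO₄

pKa1 = 2.12, pKa2 = 7.21, pKa3 = 12.38. Each pKa is the crossover between adjacent species; pH = 1.01 lies in the region where H₃PO₄ predominates.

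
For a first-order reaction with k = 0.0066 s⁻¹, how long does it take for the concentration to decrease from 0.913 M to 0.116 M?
312.60 s

From ln[A] = ln[A]₀ - k·t: t = ln([A]₀/[A])/k = ln(0.913/0.116)/0.0066 = ln(7.8707)/0.0066 = 2.0631/0.0066 = 312.60 s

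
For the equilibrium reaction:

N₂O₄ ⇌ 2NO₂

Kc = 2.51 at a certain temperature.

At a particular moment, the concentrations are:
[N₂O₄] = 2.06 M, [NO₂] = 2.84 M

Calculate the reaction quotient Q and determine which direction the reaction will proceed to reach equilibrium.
Q = 3.915, Q > K, reaction proceeds reverse (toward reactants)

Q = ([NO₂]^2) / ([N₂O₄])
  = ((2.84)^2) / ((2.06)) = 8.0656/2.06 = 3.915
Since Q = 3.915 > Kc = 2.51, the reaction proceeds reverse (toward reactants) to reach equilibrium.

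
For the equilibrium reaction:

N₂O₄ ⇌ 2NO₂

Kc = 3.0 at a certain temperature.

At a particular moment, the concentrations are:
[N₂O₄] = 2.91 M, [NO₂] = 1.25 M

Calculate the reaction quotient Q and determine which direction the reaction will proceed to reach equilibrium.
Q = 0.537, Q < K, reaction proceeds forward (toward products)

Q = ([NO₂]^2) / ([N₂O₄])
  = ((1.25)^2) / ((2.91)) = 1.5625/2.91 = 0.5369
Since Q = 0.5369 < Kc = 3.0, the reaction proceeds forward (toward products) to reach equilibrium.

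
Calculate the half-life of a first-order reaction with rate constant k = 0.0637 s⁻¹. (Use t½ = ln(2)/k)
10.88 s

t½ = ln(2)/k = 0.6931/0.0637 = 10.88 s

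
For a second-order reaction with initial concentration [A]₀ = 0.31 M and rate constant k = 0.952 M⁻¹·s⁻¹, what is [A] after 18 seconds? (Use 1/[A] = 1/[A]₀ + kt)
0.0491 M

1/[A] = 1/[A]₀ + k·t = 1/0.31 + (0.952)·(18) = 3.2258 + 17.1360 = 20.3618
[A] = 1/20.3618 = 0.0491 M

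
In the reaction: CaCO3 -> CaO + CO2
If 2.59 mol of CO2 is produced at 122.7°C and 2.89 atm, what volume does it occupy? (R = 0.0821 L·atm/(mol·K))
T = 122.7°C + 273.15 = 395.85 K
V = nRT/P = (2.59 × 0.0821 × 395.85) / 2.89
V = 29.13 L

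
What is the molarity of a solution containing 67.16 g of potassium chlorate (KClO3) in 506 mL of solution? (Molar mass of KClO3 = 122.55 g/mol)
Moles of KClO3 = 67.16 g ÷ 122.55 g/mol = 0.548021 mol
Volume = 506 mL = 0.506 L
Molarity = 0.548021 mol ÷ 0.506 L = 1.083 M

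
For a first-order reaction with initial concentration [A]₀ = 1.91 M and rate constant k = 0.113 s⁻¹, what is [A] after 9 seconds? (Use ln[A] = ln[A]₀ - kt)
0.6908 M

ln[A] = ln[A]₀ - k·t = ln(1.91) - (0.113)·(9) = 0.6471 - 1.0170 = -0.3699
[A] = e^(-0.3699) = 0.6908 M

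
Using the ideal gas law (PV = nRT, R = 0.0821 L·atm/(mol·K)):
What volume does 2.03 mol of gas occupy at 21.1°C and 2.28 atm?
T = 21.1°C + 273.15 = 294.25 K
V = nRT/P = (2.03 × 0.0821 × 294.25) / 2.28
V = 21.51 L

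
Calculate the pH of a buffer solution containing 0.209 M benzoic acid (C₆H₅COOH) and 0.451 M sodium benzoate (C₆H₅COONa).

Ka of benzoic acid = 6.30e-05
pH = 4.53

pKa = -log(6.30e-05) = 4.20. pH = pKa + log([A⁻]/[HA]) = 4.20 + log(0.451/0.209)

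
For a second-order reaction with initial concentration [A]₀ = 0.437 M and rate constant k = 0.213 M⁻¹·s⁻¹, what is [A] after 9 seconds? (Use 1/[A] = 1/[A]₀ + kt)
0.2378 M

1/[A] = 1/[A]₀ + k·t = 1/0.437 + (0.213)·(9) = 2.2883 + 1.9170 = 4.2053
[A] = 1/4.2053 = 0.2378 M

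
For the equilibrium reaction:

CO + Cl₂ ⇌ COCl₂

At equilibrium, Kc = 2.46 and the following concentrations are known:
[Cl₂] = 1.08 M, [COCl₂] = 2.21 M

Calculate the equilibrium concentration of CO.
[CO] = 0.8318 M

Kc = ([COCl₂]) / ([CO] × [Cl₂]) = 2.46
[CO]^1 = (product terms)/(Kc · other reactant terms) = 2.21 / (2.46 · 1.08) = 0.83183
[CO] = 0.8318 M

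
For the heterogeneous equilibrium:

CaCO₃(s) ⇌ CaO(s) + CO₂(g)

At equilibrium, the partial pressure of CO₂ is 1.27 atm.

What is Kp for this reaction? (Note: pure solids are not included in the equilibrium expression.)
K_p = 1.27

Solids (CaCO₃, CaO) have activity 1 and are excluded.
Kp = P(CO₂) = 1.27.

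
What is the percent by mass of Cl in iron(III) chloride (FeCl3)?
Mass of Cl in formula = 35.45 × 3 = 106.35 g/mol
Molar mass = 162.2 g/mol
% Cl = (106.35/162.2) × 100% = 65.57%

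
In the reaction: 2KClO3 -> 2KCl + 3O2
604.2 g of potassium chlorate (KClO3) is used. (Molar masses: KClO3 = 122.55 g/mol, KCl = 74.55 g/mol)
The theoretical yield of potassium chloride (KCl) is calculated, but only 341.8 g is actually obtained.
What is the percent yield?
Moles of KClO3 = 604.2 g ÷ 122.55 g/mol = 4.93023 mol
Mole ratio: 2 mol KCl / 2 mol KClO3
Moles of KCl = 4.93023 × (2/2) = 4.93023 mol
Theoretical yield = 4.93023 mol × 74.55 g/mol = 367.55 g
Actual yield = 341.8 g
Percent yield = (341.8 / 367.55) × 100% = 93.0%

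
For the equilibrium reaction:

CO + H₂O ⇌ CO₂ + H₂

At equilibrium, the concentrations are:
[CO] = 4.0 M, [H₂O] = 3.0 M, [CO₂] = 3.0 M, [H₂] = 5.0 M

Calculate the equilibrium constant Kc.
K_c = 1.2500

Kc = ([CO₂] × [H₂]) / ([CO] × [H₂O])
   = ((3.0)·(5.0)) / ((4.0)·(3.0))
   = 15 / 12 = 1.2500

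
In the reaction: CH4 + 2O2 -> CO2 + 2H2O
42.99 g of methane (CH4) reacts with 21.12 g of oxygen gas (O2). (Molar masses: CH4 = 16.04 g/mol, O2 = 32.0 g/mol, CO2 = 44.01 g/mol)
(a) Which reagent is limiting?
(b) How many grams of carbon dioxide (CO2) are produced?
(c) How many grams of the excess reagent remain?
(a) O2, (b) 14.52 g, (c) 37.7 g

Moles of CH4 = 42.99 g ÷ 16.04 g/mol = 2.68017 mol
Moles of O2 = 21.12 g ÷ 32.0 g/mol = 0.66 mol
Moles ÷ coefficient: CH4: 2.68017/1 = 2.68, O2: 0.66/2 = 0.33
(a) O2 has the smaller value, so O2 is the limiting reagent.
(b) Moles of CO2 = 0.66 mol O2 × (1/2) = 0.33 mol; mass = 0.33 mol × 44.01 g/mol = 14.52 g
(c) CH4 consumed = 0.66 × (1/2) = 0.33 mol; remaining = 2.68017 − 0.33 = 2.35017 mol; mass = 2.35017 mol × 16.04 g/mol = 37.7 g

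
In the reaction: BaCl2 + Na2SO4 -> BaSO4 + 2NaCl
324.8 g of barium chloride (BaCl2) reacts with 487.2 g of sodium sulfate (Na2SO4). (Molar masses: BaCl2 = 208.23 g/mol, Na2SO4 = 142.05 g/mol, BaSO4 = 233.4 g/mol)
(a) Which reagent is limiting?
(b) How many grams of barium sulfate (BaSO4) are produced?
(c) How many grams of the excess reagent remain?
(a) BaCl2, (b) 364.1 g, (c) 265.6 g

Moles of BaCl2 = 324.8 g ÷ 208.23 g/mol = 1.55981 mol
Moles of Na2SO4 = 487.2 g ÷ 142.05 g/mol = 3.42978 mol
Moles ÷ coefficient: BaCl2: 1.55981/1 = 1.56, Na2SO4: 3.42978/1 = 3.43
(a) BaCl2 has the smaller value, so BaCl2 is the limiting reagent.
(b) Moles of BaSO4 = 1.55981 mol BaCl2 × (1/1) = 1.55981 mol; mass = 1.55981 mol × 233.4 g/mol = 364.1 g
(c) Na2SO4 consumed = 1.55981 × (1/1) = 1.55981 mol; remaining = 3.42978 − 1.55981 = 1.86996 mol; mass = 1.86996 mol × 142.05 g/mol = 265.6 g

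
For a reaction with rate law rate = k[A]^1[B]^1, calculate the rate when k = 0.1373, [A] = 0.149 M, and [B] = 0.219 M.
0.00448 M/s

rate = k·[A]^1·[B]^1 = 0.1373·(0.149)^1·(0.219)^1 = 0.1373·0.149·0.219 = 0.00448 M/s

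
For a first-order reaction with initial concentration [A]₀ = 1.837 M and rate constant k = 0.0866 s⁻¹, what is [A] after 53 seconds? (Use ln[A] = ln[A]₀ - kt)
0.0187 M

ln[A] = ln[A]₀ - k·t = ln(1.837) - (0.0866)·(53) = 0.6081 - 4.5898 = -3.9817
[A] = e^(-3.9817) = 0.0187 M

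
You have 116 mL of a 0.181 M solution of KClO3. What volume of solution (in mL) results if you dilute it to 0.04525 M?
Using M₁V₁ = M₂V₂:
0.181 × 116 = 0.04525 × V₂
V₂ = (0.181 × 116) / 0.04525 = 464 mL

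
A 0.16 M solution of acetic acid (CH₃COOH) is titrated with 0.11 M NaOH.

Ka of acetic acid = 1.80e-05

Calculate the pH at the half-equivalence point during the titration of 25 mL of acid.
pH = pKa = 4.74

At the half-equivalence point, [HA] = [A⁻], so by Henderson–Hasselbalch pH = pKa + log(1) = pKa.
pKa = −log(1.80e-05) = 4.74.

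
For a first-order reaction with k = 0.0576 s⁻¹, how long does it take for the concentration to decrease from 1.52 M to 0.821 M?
10.69 s

From ln[A] = ln[A]₀ - k·t: t = ln([A]₀/[A])/k = ln(1.52/0.821)/0.0576 = ln(1.8514)/0.0576 = 0.6159/0.0576 = 10.69 s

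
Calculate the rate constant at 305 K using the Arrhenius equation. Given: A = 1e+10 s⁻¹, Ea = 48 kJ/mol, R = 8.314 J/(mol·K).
6.01e+01 s⁻¹

k = A·exp(-Ea/(R·T)) = 1e+10·exp(-48000/(8.314·305)) = 1e+10·exp(-18.9292) = 1e+10·6.0141e-09 = 6.01e+01 s⁻¹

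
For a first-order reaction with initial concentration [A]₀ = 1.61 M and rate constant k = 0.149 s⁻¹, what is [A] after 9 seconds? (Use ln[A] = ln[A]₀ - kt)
0.4212 M

ln[A] = ln[A]₀ - k·t = ln(1.61) - (0.149)·(9) = 0.4762 - 1.3410 = -0.8648
[A] = e^(-0.8648) = 0.4212 M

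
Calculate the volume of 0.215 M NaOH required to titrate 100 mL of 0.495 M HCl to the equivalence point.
V_{base} = 230.2 mL

At equivalence: moles acid = moles base.
moles HCl = 0.495 M × 0.1 L = 0.0495 mol
V_NaOH = 0.0495 mol ÷ 0.215 M = 0.2302 L = 230.2 mL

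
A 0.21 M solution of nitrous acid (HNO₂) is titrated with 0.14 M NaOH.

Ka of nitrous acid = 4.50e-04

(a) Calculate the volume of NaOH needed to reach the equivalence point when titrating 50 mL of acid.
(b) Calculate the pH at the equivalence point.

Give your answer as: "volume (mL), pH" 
V = 75.0 mL, pH = 8.14

(a) At equivalence: moles acid = moles base.
moles acid = 0.21 × 0.05 = 0.0105 mol; V_NaOH = 0.0105/0.14 = 0.075 L = 75.0 mL.
(b) At equivalence, all acid → conjugate base A⁻ at [A⁻] = 0.0105/0.125 = 0.084 M.
Kb = Kw/Ka = 1.0e-14/4.50e-04 = 2.222e-11; [OH⁻] = √(Kb·[A⁻]) = 1.366e-06; pOH = 5.86; pH = 14 − pOH = 8.14.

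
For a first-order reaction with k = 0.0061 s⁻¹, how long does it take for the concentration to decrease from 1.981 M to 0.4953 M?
227.24 s

From ln[A] = ln[A]₀ - k·t: t = ln([A]₀/[A])/k = ln(1.981/0.4953)/0.0061 = ln(3.9996)/0.0061 = 1.3862/0.0061 = 227.24 s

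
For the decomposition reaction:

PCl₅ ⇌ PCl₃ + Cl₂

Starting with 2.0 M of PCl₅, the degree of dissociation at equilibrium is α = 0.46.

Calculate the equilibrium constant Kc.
K_c = 0.7837

x = α·[A]₀ = 0.46 × 2.0 = 0.92 M dissociated.
At eq: [PCl₅] = 2.0 − 0.92 = 1.08 M; [PCl₃] = [Cl₂] = x = 0.92 M.
Kc = [PCl₃][Cl₂]/[PCl₅] = (0.92)²/1.08 = 0.7837.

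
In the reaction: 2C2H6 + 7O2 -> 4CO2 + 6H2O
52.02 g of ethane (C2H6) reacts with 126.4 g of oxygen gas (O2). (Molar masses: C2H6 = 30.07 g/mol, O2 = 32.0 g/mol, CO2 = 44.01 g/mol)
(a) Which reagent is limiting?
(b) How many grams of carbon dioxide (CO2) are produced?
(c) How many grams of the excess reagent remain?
(a) O2, (b) 99.34 g, (c) 18.08 g

Moles of C2H6 = 52.02 g ÷ 30.07 g/mol = 1.72996 mol
Moles of O2 = 126.4 g ÷ 32.0 g/mol = 3.95 mol
Moles ÷ coefficient: C2H6: 1.72996/2 = 0.865, O2: 3.95/7 = 0.5643
(a) O2 has the smaller value, so O2 is the limiting reagent.
(b) Moles of CO2 = 3.95 mol O2 × (4/7) = 2.25714 mol; mass = 2.25714 mol × 44.01 g/mol = 99.34 g
(c) C2H6 consumed = 3.95 × (2/7) = 1.12857 mol; remaining = 1.72996 − 1.12857 = 0.601392 mol; mass = 0.601392 mol × 30.07 g/mol = 18.08 g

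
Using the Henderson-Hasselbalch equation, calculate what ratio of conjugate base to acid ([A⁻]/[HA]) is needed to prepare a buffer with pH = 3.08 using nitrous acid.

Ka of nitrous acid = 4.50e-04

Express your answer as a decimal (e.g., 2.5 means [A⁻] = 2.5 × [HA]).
[A⁻]/[HA] = 0.541

pKa = −log(4.50e-04) = 3.3468. pH = pKa + log([A⁻]/[HA]). 3.08 = 3.3468 + log(ratio). log(ratio) = 3.08 − 3.3468 = -0.2668. ratio = 10^(-0.2668) = 0.541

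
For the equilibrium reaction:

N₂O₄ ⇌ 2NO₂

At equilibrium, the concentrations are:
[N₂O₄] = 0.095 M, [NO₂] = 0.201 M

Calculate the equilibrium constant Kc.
K_c = 0.4253

Kc = ([NO₂]^2) / ([N₂O₄])
   = ((0.201)^2) / ((0.095))
   = 0.040401 / 0.095 = 0.4253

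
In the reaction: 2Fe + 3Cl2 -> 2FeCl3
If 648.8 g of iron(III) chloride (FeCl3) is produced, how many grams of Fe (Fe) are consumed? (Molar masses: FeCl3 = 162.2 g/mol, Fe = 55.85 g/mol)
Moles of FeCl3 = 648.8 g ÷ 162.2 g/mol = 4 mol
Mole ratio: 2 mol Fe / 2 mol FeCl3
Moles of Fe = 4 × (2/2) = 4 mol
Mass of Fe = 4 mol × 55.85 g/mol = 223.4 g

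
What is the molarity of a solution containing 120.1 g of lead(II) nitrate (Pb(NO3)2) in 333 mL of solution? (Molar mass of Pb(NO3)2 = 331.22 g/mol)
Moles of Pb(NO3)2 = 120.1 g ÷ 331.22 g/mol = 0.362599 mol
Volume = 333 mL = 0.333 L
Molarity = 0.362599 mol ÷ 0.333 L = 1.089 M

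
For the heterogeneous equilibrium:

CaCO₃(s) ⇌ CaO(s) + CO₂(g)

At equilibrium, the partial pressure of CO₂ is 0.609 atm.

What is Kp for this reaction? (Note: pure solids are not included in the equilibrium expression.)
K_p = 0.609

Solids (CaCO₃, CaO) have activity 1 and are excluded.
Kp = P(CO₂) = 0.609.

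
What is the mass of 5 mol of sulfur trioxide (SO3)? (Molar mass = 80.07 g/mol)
Mass = 5 mol × 80.07 g/mol = 400.3 g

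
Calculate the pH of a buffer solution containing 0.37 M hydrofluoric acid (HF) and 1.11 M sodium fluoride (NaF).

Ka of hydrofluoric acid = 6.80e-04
pH = 3.64

pKa = -log(6.80e-04) = 3.17. pH = pKa + log([A⁻]/[HA]) = 3.17 + log(1.11/0.37)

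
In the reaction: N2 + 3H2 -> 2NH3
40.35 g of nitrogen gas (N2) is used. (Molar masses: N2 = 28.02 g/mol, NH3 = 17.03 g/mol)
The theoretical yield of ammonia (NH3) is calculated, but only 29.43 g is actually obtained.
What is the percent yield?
Moles of N2 = 40.35 g ÷ 28.02 g/mol = 1.44004 mol
Mole ratio: 2 mol NH3 / 1 mol N2
Moles of NH3 = 1.44004 × (2/1) = 2.88009 mol
Theoretical yield = 2.88009 mol × 17.03 g/mol = 49.048 g
Actual yield = 29.43 g
Percent yield = (29.43 / 49.048) × 100% = 60.0%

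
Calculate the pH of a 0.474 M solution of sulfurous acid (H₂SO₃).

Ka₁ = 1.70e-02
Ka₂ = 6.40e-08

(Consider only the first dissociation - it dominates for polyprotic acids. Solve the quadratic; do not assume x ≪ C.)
pH = 1.09

x² + Ka₁·x − Ka₁·C = 0 with Ka₁ = 1.70e-02, C = 0.474.
x = (−Ka₁ + √(Ka₁² + 4·Ka₁·C))/2 = 8.1668e-02 M, so pH = 1.09.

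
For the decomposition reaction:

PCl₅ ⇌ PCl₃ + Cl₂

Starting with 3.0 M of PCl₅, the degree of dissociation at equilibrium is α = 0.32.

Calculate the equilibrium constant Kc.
K_c = 0.4518

x = α·[A]₀ = 0.32 × 3.0 = 0.96 M dissociated.
At eq: [PCl₅] = 3.0 − 0.96 = 2.04 M; [PCl₃] = [Cl₂] = x = 0.96 M.
Kc = [PCl₃][Cl₂]/[PCl₅] = (0.96)²/2.04 = 0.4518.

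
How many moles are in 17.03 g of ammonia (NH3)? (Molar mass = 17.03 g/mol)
Moles = 17.03 g ÷ 17.03 g/mol = 1 mol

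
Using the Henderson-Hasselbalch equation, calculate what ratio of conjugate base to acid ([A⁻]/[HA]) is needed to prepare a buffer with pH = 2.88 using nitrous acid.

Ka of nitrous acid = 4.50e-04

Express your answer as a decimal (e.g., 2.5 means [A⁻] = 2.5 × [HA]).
[A⁻]/[HA] = 0.341

pKa = −log(4.50e-04) = 3.3468. pH = pKa + log([A⁻]/[HA]). 2.88 = 3.3468 + log(ratio). log(ratio) = 2.88 − 3.3468 = -0.4668. ratio = 10^(-0.4668) = 0.341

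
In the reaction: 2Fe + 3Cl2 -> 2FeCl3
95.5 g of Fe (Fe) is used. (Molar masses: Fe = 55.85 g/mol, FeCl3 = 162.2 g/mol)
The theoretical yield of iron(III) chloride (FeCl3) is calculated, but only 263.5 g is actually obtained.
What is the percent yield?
Moles of Fe = 95.5 g ÷ 55.85 g/mol = 1.70994 mol
Mole ratio: 2 mol FeCl3 / 2 mol Fe
Moles of FeCl3 = 1.70994 × (2/2) = 1.70994 mol
Theoretical yield = 1.70994 mol × 162.2 g/mol = 277.35 g
Actual yield = 263.5 g
Percent yield = (263.5 / 277.35) × 100% = 95.0%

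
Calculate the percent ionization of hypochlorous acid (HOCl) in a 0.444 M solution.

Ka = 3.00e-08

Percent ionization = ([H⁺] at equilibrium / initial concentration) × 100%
Percent ionization = 0.026%

Let x = [H⁺]. Ka = x²/(C - x) ⇒ x² + (3.00e-08)x - (3.00e-08)(0.444) = 0. x = 1.1540e-04. Percent = (1.1540e-04/0.444) × 100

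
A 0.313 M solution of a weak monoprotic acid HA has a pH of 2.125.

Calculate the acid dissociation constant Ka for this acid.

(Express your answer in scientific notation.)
K_a = 1.84e-04

[H⁺] = 10^(−pH) = 10^(−2.125) = 7.499e-03 M. For HA ⇌ H⁺ + A⁻, Ka = x²/(C − x) = (7.499e-03)²/(0.313 − 7.499e-03) = 1.84e-04.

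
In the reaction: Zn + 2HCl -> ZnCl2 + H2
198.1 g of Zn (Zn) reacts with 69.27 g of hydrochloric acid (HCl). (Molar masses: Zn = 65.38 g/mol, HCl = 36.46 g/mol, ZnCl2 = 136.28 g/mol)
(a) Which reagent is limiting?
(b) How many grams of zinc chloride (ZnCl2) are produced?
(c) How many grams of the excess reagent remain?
(a) HCl, (b) 129.5 g, (c) 136 g

Moles of Zn = 198.1 g ÷ 65.38 g/mol = 3.02998 mol
Moles of HCl = 69.27 g ÷ 36.46 g/mol = 1.89989 mol
Moles ÷ coefficient: Zn: 3.02998/1 = 3.03, HCl: 1.89989/2 = 0.9499
(a) HCl has the smaller value, so HCl is the limiting reagent.
(b) Moles of ZnCl2 = 1.89989 mol HCl × (1/2) = 0.949945 mol; mass = 0.949945 mol × 136.28 g/mol = 129.5 g
(c) Zn consumed = 1.89989 × (1/2) = 0.949945 mol; remaining = 3.02998 − 0.949945 = 2.08003 mol; mass = 2.08003 mol × 65.38 g/mol = 136 g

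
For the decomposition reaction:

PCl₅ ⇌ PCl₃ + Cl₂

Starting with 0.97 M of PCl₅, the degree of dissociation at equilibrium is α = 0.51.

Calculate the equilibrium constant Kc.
K_c = 0.5149

x = α·[A]₀ = 0.51 × 0.97 = 0.4947 M dissociated.
At eq: [PCl₅] = 0.97 − 0.4947 = 0.4753 M; [PCl₃] = [Cl₂] = x = 0.4947 M.
Kc = [PCl₃][Cl₂]/[PCl₅] = (0.4947)²/0.4753 = 0.5149.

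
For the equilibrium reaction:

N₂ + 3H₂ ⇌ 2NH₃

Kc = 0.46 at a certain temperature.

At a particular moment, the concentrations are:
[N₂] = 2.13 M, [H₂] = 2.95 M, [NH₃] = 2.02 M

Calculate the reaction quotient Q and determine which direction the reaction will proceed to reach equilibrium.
Q = 0.075, Q < K, reaction proceeds forward (toward products)

Q = ([NH₃]^2) / ([N₂] × [H₂]^3)
  = ((2.02)^2) / ((2.13)·(2.95)^3) = 4.0804/54.682 = 0.07462
Since Q = 0.07462 < Kc = 0.46, the reaction proceeds forward (toward products) to reach equilibrium.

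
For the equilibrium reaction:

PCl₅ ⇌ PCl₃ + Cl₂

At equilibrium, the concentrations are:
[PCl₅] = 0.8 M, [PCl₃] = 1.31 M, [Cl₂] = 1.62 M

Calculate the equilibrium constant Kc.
K_c = 2.6528

Kc = ([PCl₃] × [Cl₂]) / ([PCl₅])
   = ((1.31)·(1.62)) / ((0.8))
   = 2.1222 / 0.8 = 2.6528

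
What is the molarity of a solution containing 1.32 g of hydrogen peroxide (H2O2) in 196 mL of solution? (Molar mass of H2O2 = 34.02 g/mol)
Moles of H2O2 = 1.32 g ÷ 34.02 g/mol = 0.0388007 mol
Volume = 196 mL = 0.196 L
Molarity = 0.0388007 mol ÷ 0.196 L = 0.198 M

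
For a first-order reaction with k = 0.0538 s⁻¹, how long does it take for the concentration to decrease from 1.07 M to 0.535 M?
12.88 s

From ln[A] = ln[A]₀ - k·t: t = ln([A]₀/[A])/k = ln(1.07/0.535)/0.0538 = ln(2.0000)/0.0538 = 0.6931/0.0538 = 12.88 s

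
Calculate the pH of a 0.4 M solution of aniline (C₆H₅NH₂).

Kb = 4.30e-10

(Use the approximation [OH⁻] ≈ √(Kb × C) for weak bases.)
pH = 9.12

[OH⁻] = √(Kb × C) = √(4.30e-10 × 0.4) = 1.3115e-05. pOH = 4.88, pH = 14 - pOH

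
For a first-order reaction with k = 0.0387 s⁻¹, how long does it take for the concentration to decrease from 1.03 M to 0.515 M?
17.91 s

From ln[A] = ln[A]₀ - k·t: t = ln([A]₀/[A])/k = ln(1.03/0.515)/0.0387 = ln(2.0000)/0.0387 = 0.6931/0.0387 = 17.91 s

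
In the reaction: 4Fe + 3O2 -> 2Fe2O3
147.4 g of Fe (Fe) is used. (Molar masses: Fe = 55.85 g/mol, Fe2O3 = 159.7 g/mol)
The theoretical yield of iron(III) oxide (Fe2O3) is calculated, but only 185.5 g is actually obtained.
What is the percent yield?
Moles of Fe = 147.4 g ÷ 55.85 g/mol = 2.63921 mol
Mole ratio: 2 mol Fe2O3 / 4 mol Fe
Moles of Fe2O3 = 2.63921 × (2/4) = 1.31961 mol
Theoretical yield = 1.31961 mol × 159.7 g/mol = 210.74 g
Actual yield = 185.5 g
Percent yield = (185.5 / 210.74) × 100% = 88.0%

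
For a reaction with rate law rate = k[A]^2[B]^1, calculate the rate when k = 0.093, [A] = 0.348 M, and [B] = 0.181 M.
0.002039 M/s

rate = k·[A]^2·[B]^1 = 0.093·(0.348)^2·(0.181)^1 = 0.093·0.121104·0.181 = 0.002039 M/s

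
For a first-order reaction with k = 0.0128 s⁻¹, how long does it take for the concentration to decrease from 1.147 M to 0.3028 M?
104.05 s

From ln[A] = ln[A]₀ - k·t: t = ln([A]₀/[A])/k = ln(1.147/0.3028)/0.0128 = ln(3.7880)/0.0128 = 1.3318/0.0128 = 104.05 s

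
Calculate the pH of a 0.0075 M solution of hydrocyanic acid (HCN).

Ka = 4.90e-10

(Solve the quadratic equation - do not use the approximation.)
pH = 5.72

x² + Ka×x - Ka×C = 0. Using quadratic formula: [H⁺] = 1.9168e-06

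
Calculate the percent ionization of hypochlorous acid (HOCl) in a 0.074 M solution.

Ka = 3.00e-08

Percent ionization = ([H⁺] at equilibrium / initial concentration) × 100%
Percent ionization = 0.0637%

Let x = [H⁺]. Ka = x²/(C - x) ⇒ x² + (3.00e-08)x - (3.00e-08)(0.074) = 0. x = 4.7102e-05. Percent = (4.7102e-05/0.074) × 100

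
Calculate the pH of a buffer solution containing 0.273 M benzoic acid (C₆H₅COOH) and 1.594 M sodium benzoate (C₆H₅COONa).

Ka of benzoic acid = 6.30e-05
pH = 4.97

pKa = -log(6.30e-05) = 4.20. pH = pKa + log([A⁻]/[HA]) = 4.20 + log(1.594/0.273)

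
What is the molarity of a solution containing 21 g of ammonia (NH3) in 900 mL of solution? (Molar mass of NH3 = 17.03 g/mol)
Moles of NH3 = 21 g ÷ 17.03 g/mol = 1.23312 mol
Volume = 900 mL = 0.9 L
Molarity = 1.23312 mol ÷ 0.9 L = 1.37 M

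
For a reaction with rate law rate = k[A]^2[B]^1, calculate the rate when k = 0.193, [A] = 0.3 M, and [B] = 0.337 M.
0.005854 M/s

rate = k·[A]^2·[B]^1 = 0.193·(0.3)^2·(0.337)^1 = 0.193·0.09·0.337 = 0.005854 M/s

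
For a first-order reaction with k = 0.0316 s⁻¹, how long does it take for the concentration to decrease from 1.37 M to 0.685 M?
21.94 s

From ln[A] = ln[A]₀ - k·t: t = ln([A]₀/[A])/k = ln(1.37/0.685)/0.0316 = ln(2.0000)/0.0316 = 0.6931/0.0316 = 21.94 s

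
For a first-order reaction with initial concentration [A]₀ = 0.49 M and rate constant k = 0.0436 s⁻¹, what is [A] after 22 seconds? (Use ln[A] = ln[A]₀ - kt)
0.1878 M

ln[A] = ln[A]₀ - k·t = ln(0.49) - (0.0436)·(22) = -0.7133 - 0.9592 = -1.6725
[A] = e^(-1.6725) = 0.1878 M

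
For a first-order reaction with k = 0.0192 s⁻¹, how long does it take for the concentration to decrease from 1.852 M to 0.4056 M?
79.10 s

From ln[A] = ln[A]₀ - k·t: t = ln([A]₀/[A])/k = ln(1.852/0.4056)/0.0192 = ln(4.5661)/0.0192 = 1.5187/0.0192 = 79.10 s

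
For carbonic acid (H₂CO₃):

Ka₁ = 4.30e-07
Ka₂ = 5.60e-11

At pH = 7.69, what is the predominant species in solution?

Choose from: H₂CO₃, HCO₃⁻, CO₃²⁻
HCO₃⁻

pKa1 = 6.37, pKa2 = 10.25. Each pKa is the crossover between adjacent species; pH = 7.69 lies in the region where HCO₃⁻ predominates.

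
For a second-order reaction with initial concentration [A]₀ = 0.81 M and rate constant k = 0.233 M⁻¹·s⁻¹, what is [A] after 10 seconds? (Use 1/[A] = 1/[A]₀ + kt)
0.2805 M

1/[A] = 1/[A]₀ + k·t = 1/0.81 + (0.233)·(10) = 1.2346 + 2.3300 = 3.5646
[A] = 1/3.5646 = 0.2805 M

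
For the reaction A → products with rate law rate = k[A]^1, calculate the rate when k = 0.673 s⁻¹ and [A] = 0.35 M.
0.2356 M/s

rate = k·[A]^1 = 0.673·(0.35)^1 = 0.673·0.35 = 0.2356 M/s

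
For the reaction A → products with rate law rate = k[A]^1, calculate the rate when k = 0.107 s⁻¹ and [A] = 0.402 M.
0.04301 M/s

rate = k·[A]^1 = 0.107·(0.402)^1 = 0.107·0.402 = 0.04301 M/s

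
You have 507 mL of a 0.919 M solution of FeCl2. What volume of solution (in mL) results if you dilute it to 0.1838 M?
Using M₁V₁ = M₂V₂:
0.919 × 507 = 0.1838 × V₂
V₂ = (0.919 × 507) / 0.1838 = 2535 mL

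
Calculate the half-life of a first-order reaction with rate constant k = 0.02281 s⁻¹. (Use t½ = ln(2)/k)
30.39 s

t½ = ln(2)/k = 0.6931/0.02281 = 30.39 s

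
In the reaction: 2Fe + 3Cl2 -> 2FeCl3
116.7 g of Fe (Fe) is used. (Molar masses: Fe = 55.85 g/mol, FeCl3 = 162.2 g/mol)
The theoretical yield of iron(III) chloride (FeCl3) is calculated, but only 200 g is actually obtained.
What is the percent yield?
Moles of Fe = 116.7 g ÷ 55.85 g/mol = 2.08953 mol
Mole ratio: 2 mol FeCl3 / 2 mol Fe
Moles of FeCl3 = 2.08953 × (2/2) = 2.08953 mol
Theoretical yield = 2.08953 mol × 162.2 g/mol = 338.92 g
Actual yield = 200 g
Percent yield = (200 / 338.92) × 100% = 59.0%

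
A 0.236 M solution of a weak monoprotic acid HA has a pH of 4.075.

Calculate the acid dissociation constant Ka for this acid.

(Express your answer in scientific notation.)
K_a = 3.00e-08

[H⁺] = 10^(−pH) = 10^(−4.075) = 8.414e-05 M. For HA ⇌ H⁺ + A⁻, Ka = x²/(C − x) = (8.414e-05)²/(0.236 − 8.414e-05) = 3.00e-08.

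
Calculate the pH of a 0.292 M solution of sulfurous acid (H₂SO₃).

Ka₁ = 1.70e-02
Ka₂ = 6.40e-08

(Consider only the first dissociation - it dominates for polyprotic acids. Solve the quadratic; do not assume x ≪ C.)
pH = 1.20

x² + Ka₁·x − Ka₁·C = 0 with Ka₁ = 1.70e-02, C = 0.292.
x = (−Ka₁ + √(Ka₁² + 4·Ka₁·C))/2 = 6.2467e-02 M, so pH = 1.20.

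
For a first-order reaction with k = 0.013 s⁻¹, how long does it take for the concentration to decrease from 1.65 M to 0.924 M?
44.60 s

From ln[A] = ln[A]₀ - k·t: t = ln([A]₀/[A])/k = ln(1.65/0.924)/0.013 = ln(1.7857)/0.013 = 0.5798/0.013 = 44.60 s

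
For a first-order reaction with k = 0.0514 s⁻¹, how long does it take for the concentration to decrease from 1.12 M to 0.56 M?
13.49 s

From ln[A] = ln[A]₀ - k·t: t = ln([A]₀/[A])/k = ln(1.12/0.56)/0.0514 = ln(2.0000)/0.0514 = 0.6931/0.0514 = 13.49 s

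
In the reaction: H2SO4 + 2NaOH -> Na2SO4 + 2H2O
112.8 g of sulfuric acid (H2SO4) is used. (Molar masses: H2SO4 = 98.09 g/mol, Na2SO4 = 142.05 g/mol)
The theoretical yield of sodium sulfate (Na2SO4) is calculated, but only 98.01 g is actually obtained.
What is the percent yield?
Moles of H2SO4 = 112.8 g ÷ 98.09 g/mol = 1.14996 mol
Mole ratio: 1 mol Na2SO4 / 1 mol H2SO4
Moles of Na2SO4 = 1.14996 × (1/1) = 1.14996 mol
Theoretical yield = 1.14996 mol × 142.05 g/mol = 163.35 g
Actual yield = 98.01 g
Percent yield = (98.01 / 163.35) × 100% = 60.0%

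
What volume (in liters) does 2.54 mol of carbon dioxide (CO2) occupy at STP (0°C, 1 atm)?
At STP, 1 mol of gas occupies 22.4 L
Volume = 2.54 mol × 22.4 L/mol = 56.90 L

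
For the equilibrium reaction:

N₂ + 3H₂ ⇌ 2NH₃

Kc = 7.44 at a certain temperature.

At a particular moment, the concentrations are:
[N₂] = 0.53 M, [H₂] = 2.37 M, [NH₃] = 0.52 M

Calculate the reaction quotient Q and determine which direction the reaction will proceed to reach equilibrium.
Q = 0.038, Q < K, reaction proceeds forward (toward products)

Q = ([NH₃]^2) / ([N₂] × [H₂]^3)
  = ((0.52)^2) / ((0.53)·(2.37)^3) = 0.2704/7.0554 = 0.03833
Since Q = 0.03833 < Kc = 7.44, the reaction proceeds forward (toward products) to reach equilibrium.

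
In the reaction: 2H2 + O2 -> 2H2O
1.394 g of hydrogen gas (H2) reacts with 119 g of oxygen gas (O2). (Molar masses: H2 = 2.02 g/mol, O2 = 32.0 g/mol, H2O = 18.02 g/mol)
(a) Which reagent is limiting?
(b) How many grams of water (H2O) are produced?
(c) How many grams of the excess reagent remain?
(a) H2, (b) 12.44 g, (c) 108 g

Moles of H2 = 1.394 g ÷ 2.02 g/mol = 0.690099 mol
Moles of O2 = 119 g ÷ 32.0 g/mol = 3.71875 mol
Moles ÷ coefficient: H2: 0.690099/2 = 0.345, O2: 3.71875/1 = 3.719
(a) H2 has the smaller value, so H2 is the limiting reagent.
(b) Moles of H2O = 0.690099 mol H2 × (2/2) = 0.690099 mol; mass = 0.690099 mol × 18.02 g/mol = 12.44 g
(c) O2 consumed = 0.690099 × (1/2) = 0.34505 mol; remaining = 3.71875 − 0.34505 = 3.3737 mol; mass = 3.3737 mol × 32.0 g/mol = 108 g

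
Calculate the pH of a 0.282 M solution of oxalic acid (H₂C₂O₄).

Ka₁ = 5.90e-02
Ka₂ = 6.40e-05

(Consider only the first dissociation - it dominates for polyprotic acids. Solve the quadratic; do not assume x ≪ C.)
pH = 0.99

x² + Ka₁·x − Ka₁·C = 0 with Ka₁ = 5.90e-02, C = 0.282.
x = (−Ka₁ + √(Ka₁² + 4·Ka₁·C))/2 = 1.0282e-01 M, so pH = 0.99.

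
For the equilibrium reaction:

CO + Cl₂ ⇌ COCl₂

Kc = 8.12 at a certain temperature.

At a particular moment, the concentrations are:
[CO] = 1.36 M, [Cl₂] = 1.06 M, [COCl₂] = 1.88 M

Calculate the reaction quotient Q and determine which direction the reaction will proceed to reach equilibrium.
Q = 1.304, Q < K, reaction proceeds forward (toward products)

Q = ([COCl₂]) / ([CO] × [Cl₂])
  = ((1.88)) / ((1.36)·(1.06)) = 1.88/1.4416 = 1.304
Since Q = 1.304 < Kc = 8.12, the reaction proceeds forward (toward products) to reach equilibrium.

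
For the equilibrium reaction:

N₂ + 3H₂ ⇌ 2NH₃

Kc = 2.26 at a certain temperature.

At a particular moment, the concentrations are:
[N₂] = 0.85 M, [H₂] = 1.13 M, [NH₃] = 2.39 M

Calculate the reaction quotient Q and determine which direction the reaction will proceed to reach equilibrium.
Q = 4.657, Q > K, reaction proceeds reverse (toward reactants)

Q = ([NH₃]^2) / ([N₂] × [H₂]^3)
  = ((2.39)^2) / ((0.85)·(1.13)^3) = 5.7121/1.2265 = 4.657
Since Q = 4.657 > Kc = 2.26, the reaction proceeds reverse (toward reactants) to reach equilibrium.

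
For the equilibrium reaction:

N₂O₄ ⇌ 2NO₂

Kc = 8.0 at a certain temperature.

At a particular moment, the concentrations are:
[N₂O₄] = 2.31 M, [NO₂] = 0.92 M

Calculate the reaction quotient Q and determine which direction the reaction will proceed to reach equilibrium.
Q = 0.366, Q < K, reaction proceeds forward (toward products)

Q = ([NO₂]^2) / ([N₂O₄])
  = ((0.92)^2) / ((2.31)) = 0.8464/2.31 = 0.3664
Since Q = 0.3664 < Kc = 8.0, the reaction proceeds forward (toward products) to reach equilibrium.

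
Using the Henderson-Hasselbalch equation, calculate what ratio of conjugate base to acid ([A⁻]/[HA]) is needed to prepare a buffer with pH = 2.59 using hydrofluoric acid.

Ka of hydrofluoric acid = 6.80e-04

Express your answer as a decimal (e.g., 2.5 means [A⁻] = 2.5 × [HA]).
[A⁻]/[HA] = 0.265

pKa = −log(6.80e-04) = 3.1675. pH = pKa + log([A⁻]/[HA]). 2.59 = 3.1675 + log(ratio). log(ratio) = 2.59 − 3.1675 = -0.5775. ratio = 10^(-0.5775) = 0.265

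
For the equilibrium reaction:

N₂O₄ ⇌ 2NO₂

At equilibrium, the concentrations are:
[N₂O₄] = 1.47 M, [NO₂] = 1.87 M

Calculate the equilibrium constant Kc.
K_c = 2.3788

Kc = ([NO₂]^2) / ([N₂O₄])
   = ((1.87)^2) / ((1.47))
   = 3.4969 / 1.47 = 2.3788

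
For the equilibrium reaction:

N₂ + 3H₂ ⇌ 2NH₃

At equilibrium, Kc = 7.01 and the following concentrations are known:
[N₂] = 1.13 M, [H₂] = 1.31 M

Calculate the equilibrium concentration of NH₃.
[NH₃] = 4.2199 M

Kc = ([NH₃]^2) / ([N₂] × [H₂]^3) = 7.01
[NH₃]^2 = Kc · (reactant terms)/(other product terms) = 7.01 · 2.5403 / 1 = 17.808
[NH₃] = (17.808)^(1/2) = 4.2199 M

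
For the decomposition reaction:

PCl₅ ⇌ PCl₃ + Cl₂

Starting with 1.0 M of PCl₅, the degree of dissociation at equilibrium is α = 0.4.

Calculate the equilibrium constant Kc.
K_c = 0.2667

x = α·[A]₀ = 0.4 × 1.0 = 0.4 M dissociated.
At eq: [PCl₅] = 1.0 − 0.4 = 0.6 M; [PCl₃] = [Cl₂] = x = 0.4 M.
Kc = [PCl₃][Cl₂]/[PCl₅] = (0.4)²/0.6 = 0.2667.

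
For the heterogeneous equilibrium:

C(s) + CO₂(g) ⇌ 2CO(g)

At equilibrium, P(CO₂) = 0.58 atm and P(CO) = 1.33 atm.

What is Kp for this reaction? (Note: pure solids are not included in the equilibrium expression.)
K_p = 3.050

Solid C is excluded.
Kp = P(CO)²/P(CO₂) = (1.33)²/0.58 = 1.769/0.58 = 3.050.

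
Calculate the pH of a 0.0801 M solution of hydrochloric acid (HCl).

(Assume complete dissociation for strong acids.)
pH = 1.10

[H⁺] = 0.0801 M for strong acid. pH = -log[H⁺] = -log(0.0801)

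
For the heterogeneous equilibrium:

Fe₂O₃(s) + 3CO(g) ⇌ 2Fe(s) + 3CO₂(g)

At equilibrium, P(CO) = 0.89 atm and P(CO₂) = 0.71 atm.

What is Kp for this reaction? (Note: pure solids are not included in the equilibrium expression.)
K_p = 0.508

Solids (Fe₂O₃, Fe) are excluded.
Kp = P(CO₂)³/P(CO)³ = (0.71)³/(0.89)³ = 0.3579/0.705 = 0.508.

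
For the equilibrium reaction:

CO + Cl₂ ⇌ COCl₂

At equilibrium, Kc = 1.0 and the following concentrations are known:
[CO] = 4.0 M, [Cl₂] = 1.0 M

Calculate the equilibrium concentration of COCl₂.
[COCl₂] = 4.0000 M

Kc = ([COCl₂]) / ([CO] × [Cl₂]) = 1.0
[COCl₂]^1 = Kc · (reactant terms)/(other product terms) = 1.0 · 4 / 1 = 4
[COCl₂] = 4.0000 M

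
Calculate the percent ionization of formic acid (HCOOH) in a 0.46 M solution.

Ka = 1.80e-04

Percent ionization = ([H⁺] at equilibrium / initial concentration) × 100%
Percent ionization = 1.96%

Let x = [H⁺]. Ka = x²/(C - x) ⇒ x² + (1.80e-04)x - (1.80e-04)(0.46) = 0. x = 9.0099e-03. Percent = (9.0099e-03/0.46) × 100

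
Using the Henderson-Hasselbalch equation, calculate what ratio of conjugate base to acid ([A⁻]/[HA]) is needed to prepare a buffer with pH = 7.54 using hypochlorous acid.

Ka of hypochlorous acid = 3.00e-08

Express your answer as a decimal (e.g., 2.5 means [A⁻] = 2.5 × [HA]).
[A⁻]/[HA] = 1.040

pKa = −log(3.00e-08) = 7.5229. pH = pKa + log([A⁻]/[HA]). 7.54 = 7.5229 + log(ratio). log(ratio) = 7.54 − 7.5229 = 0.0171. ratio = 10^(0.0171) = 1.040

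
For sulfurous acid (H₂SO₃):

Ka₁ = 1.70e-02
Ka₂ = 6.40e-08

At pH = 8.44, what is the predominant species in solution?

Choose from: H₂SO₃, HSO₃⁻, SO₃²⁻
SO₃²⁻

pKa1 = 1.77, pKa2 = 7.19. Each pKa is the crossover between adjacent species; pH = 8.44 lies in the region where SO₃²⁻ predominates.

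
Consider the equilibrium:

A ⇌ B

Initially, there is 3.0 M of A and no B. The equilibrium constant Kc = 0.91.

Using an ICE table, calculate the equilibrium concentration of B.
[B] = 1.429 M

ICE: [A] = 3.0 − x, [B] = x.
Kc = x/(3.0 − x) = 0.91 ⇒ x = 0.91·3.0/(1 + 0.91) = 2.73/1.91 = 1.429.
[B] = x = 1.429 M.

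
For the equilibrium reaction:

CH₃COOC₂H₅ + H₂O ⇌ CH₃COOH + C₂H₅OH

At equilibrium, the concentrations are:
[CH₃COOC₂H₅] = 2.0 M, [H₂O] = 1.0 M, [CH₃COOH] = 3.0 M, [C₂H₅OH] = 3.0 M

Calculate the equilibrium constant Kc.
K_c = 4.5000

Kc = ([CH₃COOH] × [C₂H₅OH]) / ([CH₃COOC₂H₅] × [H₂O])
   = ((3.0)·(3.0)) / ((2.0)·(1.0))
   = 9 / 2 = 4.5000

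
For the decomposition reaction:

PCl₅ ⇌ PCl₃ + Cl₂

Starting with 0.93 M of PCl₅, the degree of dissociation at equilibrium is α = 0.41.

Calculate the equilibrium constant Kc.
K_c = 0.2650

x = α·[A]₀ = 0.41 × 0.93 = 0.3813 M dissociated.
At eq: [PCl₅] = 0.93 − 0.3813 = 0.5487 M; [PCl₃] = [Cl₂] = x = 0.3813 M.
Kc = [PCl₃][Cl₂]/[PCl₅] = (0.3813)²/0.5487 = 0.265.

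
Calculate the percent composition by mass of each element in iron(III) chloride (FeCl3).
Fe: 34.43%, Cl: 65.57%

Molar mass of FeCl3 = 162.2 g/mol
% Fe = (1 × 55.85) / 162.2 × 100% = 55.85 / 162.2 × 100% = 34.43%
% Cl = (3 × 35.45) / 162.2 × 100% = 106.35 / 162.2 × 100% = 65.57%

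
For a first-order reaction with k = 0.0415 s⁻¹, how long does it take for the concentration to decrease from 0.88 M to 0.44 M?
16.70 s

From ln[A] = ln[A]₀ - k·t: t = ln([A]₀/[A])/k = ln(0.88/0.44)/0.0415 = ln(2.0000)/0.0415 = 0.6931/0.0415 = 16.70 s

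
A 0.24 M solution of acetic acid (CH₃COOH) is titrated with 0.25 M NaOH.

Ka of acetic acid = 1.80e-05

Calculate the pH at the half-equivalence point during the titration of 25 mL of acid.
pH = pKa = 4.74

At the half-equivalence point, [HA] = [A⁻], so by Henderson–Hasselbalch pH = pKa + log(1) = pKa.
pKa = −log(1.80e-05) = 4.74.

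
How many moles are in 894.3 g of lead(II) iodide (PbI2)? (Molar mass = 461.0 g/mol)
Moles = 894.3 g ÷ 461.0 g/mol = 1.94 mol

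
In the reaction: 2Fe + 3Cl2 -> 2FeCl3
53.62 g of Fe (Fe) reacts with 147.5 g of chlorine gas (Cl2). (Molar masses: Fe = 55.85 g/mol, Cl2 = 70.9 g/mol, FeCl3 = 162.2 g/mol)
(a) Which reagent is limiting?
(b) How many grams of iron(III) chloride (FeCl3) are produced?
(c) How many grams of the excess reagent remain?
(a) Fe, (b) 155.7 g, (c) 45.4 g

Moles of Fe = 53.62 g ÷ 55.85 g/mol = 0.960072 mol
Moles of Cl2 = 147.5 g ÷ 70.9 g/mol = 2.08039 mol
Moles ÷ coefficient: Fe: 0.960072/2 = 0.48, Cl2: 2.08039/3 = 0.6935
(a) Fe has the smaller value, so Fe is the limiting reagent.
(b) Moles of FeCl3 = 0.960072 mol Fe × (2/2) = 0.960072 mol; mass = 0.960072 mol × 162.2 g/mol = 155.7 g
(c) Cl2 consumed = 0.960072 × (3/2) = 1.44011 mol; remaining = 2.08039 − 1.44011 = 0.640287 mol; mass = 0.640287 mol × 70.9 g/mol = 45.4 g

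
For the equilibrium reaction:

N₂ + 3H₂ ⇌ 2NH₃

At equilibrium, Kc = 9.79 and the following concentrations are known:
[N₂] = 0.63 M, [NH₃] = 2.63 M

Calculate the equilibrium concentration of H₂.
[H₂] = 1.0390 M

Kc = ([NH₃]^2) / ([N₂] × [H₂]^3) = 9.79
[H₂]^3 = (product terms)/(Kc · other reactant terms) = 6.9169 / (9.79 · 0.63) = 1.1215
[H₂] = (1.1215)^(1/3) = 1.0390 M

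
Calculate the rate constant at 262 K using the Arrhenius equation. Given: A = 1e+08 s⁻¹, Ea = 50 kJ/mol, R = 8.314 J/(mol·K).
1.07e-02 s⁻¹

k = A·exp(-Ea/(R·T)) = 1e+08·exp(-50000/(8.314·262)) = 1e+08·exp(-22.9540) = 1e+08·1.0745e-10 = 1.07e-02 s⁻¹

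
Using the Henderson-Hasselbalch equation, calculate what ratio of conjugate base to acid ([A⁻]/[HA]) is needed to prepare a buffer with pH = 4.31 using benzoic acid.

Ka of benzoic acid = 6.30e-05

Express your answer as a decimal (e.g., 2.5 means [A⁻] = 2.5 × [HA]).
[A⁻]/[HA] = 1.286

pKa = −log(6.30e-05) = 4.2007. pH = pKa + log([A⁻]/[HA]). 4.31 = 4.2007 + log(ratio). log(ratio) = 4.31 − 4.2007 = 0.1093. ratio = 10^(0.1093) = 1.286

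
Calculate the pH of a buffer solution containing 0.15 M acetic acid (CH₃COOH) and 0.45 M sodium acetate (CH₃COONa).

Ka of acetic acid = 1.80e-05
pH = 5.22

pKa = -log(1.80e-05) = 4.74. pH = pKa + log([A⁻]/[HA]) = 4.74 + log(0.45/0.15)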